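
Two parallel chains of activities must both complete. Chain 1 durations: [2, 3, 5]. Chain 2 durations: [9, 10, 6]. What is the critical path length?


Path A total = 2 + 3 + 5 = 10
Path B total = 9 + 10 + 6 = 25
Critical path = longest path = max(10, 25) = 25

25


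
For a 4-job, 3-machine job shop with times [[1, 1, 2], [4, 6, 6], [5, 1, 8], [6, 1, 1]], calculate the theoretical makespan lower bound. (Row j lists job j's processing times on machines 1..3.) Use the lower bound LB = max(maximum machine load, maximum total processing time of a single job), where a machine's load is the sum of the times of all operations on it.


Machine loads:
  Machine 1: 1 + 4 + 5 + 6 = 16
  Machine 2: 1 + 6 + 1 + 1 = 9
  Machine 3: 2 + 6 + 8 + 1 = 17
Max machine load = 17
Job totals:
  Job 1: 4
  Job 2: 16
  Job 3: 14
  Job 4: 8
Max job total = 16
Lower bound = max(17, 16) = 17

17


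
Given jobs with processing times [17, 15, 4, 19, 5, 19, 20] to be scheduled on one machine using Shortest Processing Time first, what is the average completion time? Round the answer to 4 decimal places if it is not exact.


Sort jobs by processing time (SPT order): [4, 5, 15, 17, 19, 19, 20]
Compute completion times sequentially:
  Job 1: processing = 4, completes at 4
  Job 2: processing = 5, completes at 9
  Job 3: processing = 15, completes at 24
  Job 4: processing = 17, completes at 41
  Job 5: processing = 19, completes at 60
  Job 6: processing = 19, completes at 79
  Job 7: processing = 20, completes at 99
Sum of completion times = 316
Average completion time = 316/7 = 45.1429

45.1429


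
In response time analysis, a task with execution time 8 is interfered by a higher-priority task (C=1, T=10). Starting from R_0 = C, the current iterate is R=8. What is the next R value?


R_next = C + ceil(R_prev / T_hp) * C_hp
ceil(8 / 10) = ceil(0.8) = 1
Interference = 1 * 1 = 1
R_next = 8 + 1 = 9

9


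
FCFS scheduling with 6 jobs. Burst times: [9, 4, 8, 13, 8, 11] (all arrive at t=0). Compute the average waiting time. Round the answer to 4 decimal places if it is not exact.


FCFS order (as given): [9, 4, 8, 13, 8, 11]
Waiting times:
  Job 1: wait = 0
  Job 2: wait = 9
  Job 3: wait = 13
  Job 4: wait = 21
  Job 5: wait = 34
  Job 6: wait = 42
Sum of waiting times = 119
Average waiting time = 119/6 = 19.8333

19.8333


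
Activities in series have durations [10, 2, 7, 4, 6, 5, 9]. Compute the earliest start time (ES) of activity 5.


Activity 5 starts after activities 1 through 4 complete.
Predecessor durations: [10, 2, 7, 4]
ES = 10 + 2 + 7 + 4 = 23

23


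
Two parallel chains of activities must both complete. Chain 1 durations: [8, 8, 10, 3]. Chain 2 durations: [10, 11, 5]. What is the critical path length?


Path A total = 8 + 8 + 10 + 3 = 29
Path B total = 10 + 11 + 5 = 26
Critical path = longest path = max(29, 26) = 29

29


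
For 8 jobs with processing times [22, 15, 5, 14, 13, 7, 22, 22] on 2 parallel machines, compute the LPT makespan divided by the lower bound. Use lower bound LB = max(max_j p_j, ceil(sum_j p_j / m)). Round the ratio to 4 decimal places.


LPT order: [22, 22, 22, 15, 14, 13, 7, 5]
Machine loads after assignment: [62, 58]
LPT makespan = 62
Lower bound = max(max_job, ceil(total/2)) = max(22, 60) = 60
Ratio = 62 / 60 = 1.0333

1.0333


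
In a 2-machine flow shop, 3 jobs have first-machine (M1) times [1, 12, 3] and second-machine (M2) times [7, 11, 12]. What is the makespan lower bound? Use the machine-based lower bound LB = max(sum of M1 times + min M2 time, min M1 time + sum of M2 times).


LB1 = sum(M1 times) + min(M2 times) = 16 + 7 = 23
LB2 = min(M1 times) + sum(M2 times) = 1 + 30 = 31
Lower bound = max(LB1, LB2) = max(23, 31) = 31

31


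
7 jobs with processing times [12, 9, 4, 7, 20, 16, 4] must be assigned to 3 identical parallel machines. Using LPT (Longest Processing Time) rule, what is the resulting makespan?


Sort jobs in decreasing order (LPT): [20, 16, 12, 9, 7, 4, 4]
Assign each job to the least loaded machine:
  Machine 1: jobs [20, 4], load = 24
  Machine 2: jobs [16, 7], load = 23
  Machine 3: jobs [12, 9, 4], load = 25
Makespan = max load = 25

25


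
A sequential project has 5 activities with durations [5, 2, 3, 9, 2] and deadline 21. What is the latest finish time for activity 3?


LF(activity 3) = deadline - sum of successor durations
Successors: activities 4 through 5 with durations [9, 2]
Sum of successor durations = 11
LF = 21 - 11 = 10

10


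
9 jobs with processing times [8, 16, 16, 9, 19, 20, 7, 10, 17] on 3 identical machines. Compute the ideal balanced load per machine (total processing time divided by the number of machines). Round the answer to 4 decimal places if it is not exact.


Total processing time = 8 + 16 + 16 + 9 + 19 + 20 + 7 + 10 + 17 = 122
Number of machines = 3
Ideal balanced load = 122 / 3 = 40.6667

40.6667


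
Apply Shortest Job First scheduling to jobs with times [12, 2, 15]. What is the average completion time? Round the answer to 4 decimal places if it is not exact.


SJF order (ascending): [2, 12, 15]
Completion times:
  Job 1: burst=2, C=2
  Job 2: burst=12, C=14
  Job 3: burst=15, C=29
Average completion = 45/3 = 15.0

15.0


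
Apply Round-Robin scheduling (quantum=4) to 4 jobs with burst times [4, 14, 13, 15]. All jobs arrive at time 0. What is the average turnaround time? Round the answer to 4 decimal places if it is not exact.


Time quantum = 4
Execution trace:
  J1 runs 4 units, time = 4
  J2 runs 4 units, time = 8
  J3 runs 4 units, time = 12
  J4 runs 4 units, time = 16
  J2 runs 4 units, time = 20
  J3 runs 4 units, time = 24
  J4 runs 4 units, time = 28
  J2 runs 4 units, time = 32
  J3 runs 4 units, time = 36
  J4 runs 4 units, time = 40
  J2 runs 2 units, time = 42
  J3 runs 1 units, time = 43
  J4 runs 3 units, time = 46
Finish times: [4, 42, 43, 46]
Average turnaround = 135/4 = 33.75

33.75


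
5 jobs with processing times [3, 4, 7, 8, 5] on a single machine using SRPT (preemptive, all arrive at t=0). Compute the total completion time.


Since all jobs arrive at t=0, SRPT equals SPT ordering.
SPT order: [3, 4, 5, 7, 8]
Completion times:
  Job 1: p=3, C=3
  Job 2: p=4, C=7
  Job 3: p=5, C=12
  Job 4: p=7, C=19
  Job 5: p=8, C=27
Total completion time = 3 + 7 + 12 + 19 + 27 = 68

68


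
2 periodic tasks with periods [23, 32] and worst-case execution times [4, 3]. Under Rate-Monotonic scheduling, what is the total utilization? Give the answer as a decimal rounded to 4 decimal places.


Compute individual utilizations (exact fractions):
  Task 1: C/T = 4/23 (approx. 0.1739)
  Task 2: C/T = 3/32 (approx. 0.0938)
Total utilization U = 4/23 + 3/32 = 197/736
Rounded to 4 decimal places: U = 0.2677
RM (Liu & Layland) bound for 2 tasks = 0.828427; compare with U = 197/736 (approx. 0.267663)
U <= bound, so schedulable by RM sufficient condition.

0.2677


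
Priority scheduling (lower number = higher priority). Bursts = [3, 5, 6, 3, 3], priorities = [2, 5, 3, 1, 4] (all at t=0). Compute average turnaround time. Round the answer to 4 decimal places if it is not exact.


Sort by priority (ascending = highest first):
Order: [(1, 3), (2, 3), (3, 6), (4, 3), (5, 5)]
Completion times:
  Priority 1, burst=3, C=3
  Priority 2, burst=3, C=6
  Priority 3, burst=6, C=12
  Priority 4, burst=3, C=15
  Priority 5, burst=5, C=20
Average turnaround = 56/5 = 11.2

11.2


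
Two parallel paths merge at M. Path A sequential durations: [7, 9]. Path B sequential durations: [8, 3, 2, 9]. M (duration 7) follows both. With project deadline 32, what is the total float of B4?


Forward pass: ES(B4) = sum of predecessors on chain B = 13
EF = ES + duration = 13 + 9 = 22
Backward pass: LF(M) = deadline = 32; LS(M) = 32 - 7 = 25
LF(B4) = LS(M) - sum(successors on chain B) = 25 - 0 = 25
LS = LF - duration = 25 - 9 = 16
Total float = LS - ES = 16 - 13 = 3

3


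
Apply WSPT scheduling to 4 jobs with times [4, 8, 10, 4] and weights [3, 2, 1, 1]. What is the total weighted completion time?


Compute p/w ratios and sort ascending (WSPT): [(4, 3), (8, 2), (4, 1), (10, 1)]
Compute weighted completion times:
  Job (p=4,w=3): C=4, w*C=3*4=12
  Job (p=8,w=2): C=12, w*C=2*12=24
  Job (p=4,w=1): C=16, w*C=1*16=16
  Job (p=10,w=1): C=26, w*C=1*26=26
Total weighted completion time = 78

78


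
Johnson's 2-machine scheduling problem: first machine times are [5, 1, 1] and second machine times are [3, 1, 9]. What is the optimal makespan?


Apply Johnson's rule:
  Group 1 (a <= b): [(2, 1, 1), (3, 1, 9)]
  Group 2 (a > b): [(1, 5, 3)]
Optimal job order: [2, 3, 1]
Schedule:
  Job 2: M1 done at 1, M2 done at 2
  Job 3: M1 done at 2, M2 done at 11
  Job 1: M1 done at 7, M2 done at 14
Makespan = 14

14


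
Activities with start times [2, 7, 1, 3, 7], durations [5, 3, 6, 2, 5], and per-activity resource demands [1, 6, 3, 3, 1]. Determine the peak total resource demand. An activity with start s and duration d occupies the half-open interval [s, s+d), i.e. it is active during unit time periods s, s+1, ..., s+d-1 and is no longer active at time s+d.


Each activity i is active on [start_i, start_i + duration_i).
Compute total resource usage per time slot:
  t=0: active resources = [], total = 0
  t=1: active resources = [3], total = 3
  t=2: active resources = [1, 3], total = 4
  t=3: active resources = [1, 3, 3], total = 7
  t=4: active resources = [1, 3, 3], total = 7
  t=5: active resources = [1, 3], total = 4
  t=6: active resources = [1, 3], total = 4
  t=7: active resources = [6, 1], total = 7
  t=8: active resources = [6, 1], total = 7
  t=9: active resources = [6, 1], total = 7
  t=10: active resources = [1], total = 1
  t=11: active resources = [1], total = 1
Peak resource demand = 7

7


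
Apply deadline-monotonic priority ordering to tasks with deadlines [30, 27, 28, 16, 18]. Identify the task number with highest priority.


Sort tasks by relative deadline (ascending):
  Task 4: deadline = 16
  Task 5: deadline = 18
  Task 2: deadline = 27
  Task 3: deadline = 28
  Task 1: deadline = 30
Priority order (highest first): [4, 5, 2, 3, 1]
Highest priority task = 4

4


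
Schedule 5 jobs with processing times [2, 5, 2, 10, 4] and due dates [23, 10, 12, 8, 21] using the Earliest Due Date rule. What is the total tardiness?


Sort by due date (EDD order): [(10, 8), (5, 10), (2, 12), (4, 21), (2, 23)]
Compute completion times and tardiness:
  Job 1: p=10, d=8, C=10, tardiness=max(0,10-8)=2
  Job 2: p=5, d=10, C=15, tardiness=max(0,15-10)=5
  Job 3: p=2, d=12, C=17, tardiness=max(0,17-12)=5
  Job 4: p=4, d=21, C=21, tardiness=max(0,21-21)=0
  Job 5: p=2, d=23, C=23, tardiness=max(0,23-23)=0
Total tardiness = 12

12


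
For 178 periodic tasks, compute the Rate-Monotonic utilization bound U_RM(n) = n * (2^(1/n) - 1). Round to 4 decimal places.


Compute 2^(1/178) = 1.0039016771
Subtract 1: 1.0039016771 - 1 = 0.0039016771
Multiply by n: 178 * 0.0039016771 = 0.6944985238
Round to 4 dp: 0.6945

0.6945


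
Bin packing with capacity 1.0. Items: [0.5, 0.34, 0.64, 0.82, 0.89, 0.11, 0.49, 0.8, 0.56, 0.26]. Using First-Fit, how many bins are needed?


Place items sequentially using First-Fit:
  Item 0.5 -> new Bin 1
  Item 0.34 -> Bin 1 (now 0.84)
  Item 0.64 -> new Bin 2
  Item 0.82 -> new Bin 3
  Item 0.89 -> new Bin 4
  Item 0.11 -> Bin 1 (now 0.95)
  Item 0.49 -> new Bin 5
  Item 0.8 -> new Bin 6
  Item 0.56 -> new Bin 7
  Item 0.26 -> Bin 2 (now 0.9)
Total bins used = 7

7


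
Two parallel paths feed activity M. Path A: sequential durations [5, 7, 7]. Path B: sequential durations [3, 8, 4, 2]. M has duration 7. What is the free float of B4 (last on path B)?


ES(B4) = sum of predecessors on chain B = 15
EF(B4) = ES + duration = 15 + 2 = 17
Successor of B4 is M. ES(M) = max(sum(A), sum(B)) = max(19, 17) = 19
Free float = ES(successor) - EF(current) = 19 - 17 = 2

2


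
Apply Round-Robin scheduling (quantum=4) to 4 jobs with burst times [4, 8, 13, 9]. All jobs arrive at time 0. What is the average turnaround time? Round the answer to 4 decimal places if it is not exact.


Time quantum = 4
Execution trace:
  J1 runs 4 units, time = 4
  J2 runs 4 units, time = 8
  J3 runs 4 units, time = 12
  J4 runs 4 units, time = 16
  J2 runs 4 units, time = 20
  J3 runs 4 units, time = 24
  J4 runs 4 units, time = 28
  J3 runs 4 units, time = 32
  J4 runs 1 units, time = 33
  J3 runs 1 units, time = 34
Finish times: [4, 20, 34, 33]
Average turnaround = 91/4 = 22.75

22.75


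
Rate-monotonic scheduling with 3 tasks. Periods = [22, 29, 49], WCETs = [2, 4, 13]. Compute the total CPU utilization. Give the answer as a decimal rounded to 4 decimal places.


Compute individual utilizations (exact fractions):
  Task 1: C/T = 2/22 = 1/11 (approx. 0.0909)
  Task 2: C/T = 4/29 (approx. 0.1379)
  Task 3: C/T = 13/49 (approx. 0.2653)
Total utilization U = 1/11 + 4/29 + 13/49 = 7724/15631
Rounded to 4 decimal places: U = 0.4941
RM (Liu & Layland) bound for 3 tasks = 0.779763; compare with U = 7724/15631 (approx. 0.494146)
U <= bound, so schedulable by RM sufficient condition.

0.4941


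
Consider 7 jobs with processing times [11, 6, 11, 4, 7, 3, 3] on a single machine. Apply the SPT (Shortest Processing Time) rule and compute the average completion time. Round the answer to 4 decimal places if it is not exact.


Sort jobs by processing time (SPT order): [3, 3, 4, 6, 7, 11, 11]
Compute completion times sequentially:
  Job 1: processing = 3, completes at 3
  Job 2: processing = 3, completes at 6
  Job 3: processing = 4, completes at 10
  Job 4: processing = 6, completes at 16
  Job 5: processing = 7, completes at 23
  Job 6: processing = 11, completes at 34
  Job 7: processing = 11, completes at 45
Sum of completion times = 137
Average completion time = 137/7 = 19.5714

19.5714


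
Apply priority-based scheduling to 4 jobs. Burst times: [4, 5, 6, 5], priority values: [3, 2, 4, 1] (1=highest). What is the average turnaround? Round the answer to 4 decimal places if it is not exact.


Sort by priority (ascending = highest first):
Order: [(1, 5), (2, 5), (3, 4), (4, 6)]
Completion times:
  Priority 1, burst=5, C=5
  Priority 2, burst=5, C=10
  Priority 3, burst=4, C=14
  Priority 4, burst=6, C=20
Average turnaround = 49/4 = 12.25

12.25


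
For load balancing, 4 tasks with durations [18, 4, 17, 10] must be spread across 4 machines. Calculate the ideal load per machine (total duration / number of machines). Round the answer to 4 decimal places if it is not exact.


Total processing time = 18 + 4 + 17 + 10 = 49
Number of machines = 4
Ideal balanced load = 49 / 4 = 12.25

12.25


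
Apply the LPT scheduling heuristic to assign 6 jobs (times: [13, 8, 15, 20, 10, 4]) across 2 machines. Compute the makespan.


Sort jobs in decreasing order (LPT): [20, 15, 13, 10, 8, 4]
Assign each job to the least loaded machine:
  Machine 1: jobs [20, 10, 4], load = 34
  Machine 2: jobs [15, 13, 8], load = 36
Makespan = max load = 36

36


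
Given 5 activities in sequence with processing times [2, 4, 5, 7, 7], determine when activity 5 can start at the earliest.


Activity 5 starts after activities 1 through 4 complete.
Predecessor durations: [2, 4, 5, 7]
ES = 2 + 4 + 5 + 7 = 18

18


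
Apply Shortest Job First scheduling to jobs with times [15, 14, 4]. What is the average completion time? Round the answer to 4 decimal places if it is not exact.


SJF order (ascending): [4, 14, 15]
Completion times:
  Job 1: burst=4, C=4
  Job 2: burst=14, C=18
  Job 3: burst=15, C=33
Average completion = 55/3 = 18.3333

18.3333


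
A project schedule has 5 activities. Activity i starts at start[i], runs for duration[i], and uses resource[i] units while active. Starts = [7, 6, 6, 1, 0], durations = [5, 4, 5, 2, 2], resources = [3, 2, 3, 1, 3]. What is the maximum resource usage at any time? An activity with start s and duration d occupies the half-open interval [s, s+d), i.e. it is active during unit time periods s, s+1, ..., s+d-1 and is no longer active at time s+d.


Each activity i is active on [start_i, start_i + duration_i).
Compute total resource usage per time slot:
  t=0: active resources = [3], total = 3
  t=1: active resources = [1, 3], total = 4
  t=2: active resources = [1], total = 1
  t=3: active resources = [], total = 0
  t=4: active resources = [], total = 0
  t=5: active resources = [], total = 0
  t=6: active resources = [2, 3], total = 5
  t=7: active resources = [3, 2, 3], total = 8
  t=8: active resources = [3, 2, 3], total = 8
  t=9: active resources = [3, 2, 3], total = 8
  t=10: active resources = [3, 3], total = 6
  t=11: active resources = [3], total = 3
Peak resource demand = 8

8


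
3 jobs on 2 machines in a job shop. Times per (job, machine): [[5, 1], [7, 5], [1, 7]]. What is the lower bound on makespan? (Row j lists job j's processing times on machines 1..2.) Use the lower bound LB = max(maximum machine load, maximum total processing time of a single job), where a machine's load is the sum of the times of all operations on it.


Machine loads:
  Machine 1: 5 + 7 + 1 = 13
  Machine 2: 1 + 5 + 7 = 13
Max machine load = 13
Job totals:
  Job 1: 6
  Job 2: 12
  Job 3: 8
Max job total = 12
Lower bound = max(13, 12) = 13

13


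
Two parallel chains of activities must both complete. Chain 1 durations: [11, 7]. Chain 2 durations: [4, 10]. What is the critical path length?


Path A total = 11 + 7 = 18
Path B total = 4 + 10 = 14
Critical path = longest path = max(18, 14) = 18

18


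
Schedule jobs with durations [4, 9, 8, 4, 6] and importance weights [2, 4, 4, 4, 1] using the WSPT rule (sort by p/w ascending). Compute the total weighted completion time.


Compute p/w ratios and sort ascending (WSPT): [(4, 4), (4, 2), (8, 4), (9, 4), (6, 1)]
Compute weighted completion times:
  Job (p=4,w=4): C=4, w*C=4*4=16
  Job (p=4,w=2): C=8, w*C=2*8=16
  Job (p=8,w=4): C=16, w*C=4*16=64
  Job (p=9,w=4): C=25, w*C=4*25=100
  Job (p=6,w=1): C=31, w*C=1*31=31
Total weighted completion time = 227

227


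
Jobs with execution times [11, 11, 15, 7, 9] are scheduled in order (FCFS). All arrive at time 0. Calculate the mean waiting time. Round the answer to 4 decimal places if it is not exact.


FCFS order (as given): [11, 11, 15, 7, 9]
Waiting times:
  Job 1: wait = 0
  Job 2: wait = 11
  Job 3: wait = 22
  Job 4: wait = 37
  Job 5: wait = 44
Sum of waiting times = 114
Average waiting time = 114/5 = 22.8

22.8


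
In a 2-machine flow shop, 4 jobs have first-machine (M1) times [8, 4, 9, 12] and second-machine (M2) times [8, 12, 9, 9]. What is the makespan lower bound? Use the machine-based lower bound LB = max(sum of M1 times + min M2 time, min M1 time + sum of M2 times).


LB1 = sum(M1 times) + min(M2 times) = 33 + 8 = 41
LB2 = min(M1 times) + sum(M2 times) = 4 + 38 = 42
Lower bound = max(LB1, LB2) = max(41, 42) = 42

42


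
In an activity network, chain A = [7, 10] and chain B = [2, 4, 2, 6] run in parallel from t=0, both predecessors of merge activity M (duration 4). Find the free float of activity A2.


ES(A2) = sum of predecessors on chain A = 7
EF(A2) = ES + duration = 7 + 10 = 17
Successor of A2 is M. ES(M) = max(sum(A), sum(B)) = max(17, 14) = 17
Free float = ES(successor) - EF(current) = 17 - 17 = 0

0


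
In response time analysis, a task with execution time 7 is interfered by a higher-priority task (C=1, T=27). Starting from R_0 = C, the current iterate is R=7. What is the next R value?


R_next = C + ceil(R_prev / T_hp) * C_hp
ceil(7 / 27) = ceil(0.2593) = 1
Interference = 1 * 1 = 1
R_next = 7 + 1 = 8

8


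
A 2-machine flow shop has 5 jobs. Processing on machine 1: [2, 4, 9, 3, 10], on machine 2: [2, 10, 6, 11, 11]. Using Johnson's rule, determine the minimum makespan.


Apply Johnson's rule:
  Group 1 (a <= b): [(1, 2, 2), (4, 3, 11), (2, 4, 10), (5, 10, 11)]
  Group 2 (a > b): [(3, 9, 6)]
Optimal job order: [1, 4, 2, 5, 3]
Schedule:
  Job 1: M1 done at 2, M2 done at 4
  Job 4: M1 done at 5, M2 done at 16
  Job 2: M1 done at 9, M2 done at 26
  Job 5: M1 done at 19, M2 done at 37
  Job 3: M1 done at 28, M2 done at 43
Makespan = 43

43


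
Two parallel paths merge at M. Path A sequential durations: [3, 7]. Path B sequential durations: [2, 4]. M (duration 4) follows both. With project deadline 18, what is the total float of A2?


Forward pass: ES(A2) = sum of predecessors on chain A = 3
EF = ES + duration = 3 + 7 = 10
Backward pass: LF(M) = deadline = 18; LS(M) = 18 - 4 = 14
LF(A2) = LS(M) - sum(successors on chain A) = 14 - 0 = 14
LS = LF - duration = 14 - 7 = 7
Total float = LS - ES = 7 - 3 = 4

4


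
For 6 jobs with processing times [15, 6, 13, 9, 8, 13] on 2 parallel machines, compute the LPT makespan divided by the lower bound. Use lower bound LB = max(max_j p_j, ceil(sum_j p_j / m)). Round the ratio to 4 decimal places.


LPT order: [15, 13, 13, 9, 8, 6]
Machine loads after assignment: [32, 32]
LPT makespan = 32
Lower bound = max(max_job, ceil(total/2)) = max(15, 32) = 32
Ratio = 32 / 32 = 1.0

1.0


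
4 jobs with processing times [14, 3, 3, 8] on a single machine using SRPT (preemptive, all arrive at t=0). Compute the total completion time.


Since all jobs arrive at t=0, SRPT equals SPT ordering.
SPT order: [3, 3, 8, 14]
Completion times:
  Job 1: p=3, C=3
  Job 2: p=3, C=6
  Job 3: p=8, C=14
  Job 4: p=14, C=28
Total completion time = 3 + 6 + 14 + 28 = 51

51


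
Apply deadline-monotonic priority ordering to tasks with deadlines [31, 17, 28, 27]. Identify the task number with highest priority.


Sort tasks by relative deadline (ascending):
  Task 2: deadline = 17
  Task 4: deadline = 27
  Task 3: deadline = 28
  Task 1: deadline = 31
Priority order (highest first): [2, 4, 3, 1]
Highest priority task = 2

2


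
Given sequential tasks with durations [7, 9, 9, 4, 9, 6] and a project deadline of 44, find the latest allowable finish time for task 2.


LF(activity 2) = deadline - sum of successor durations
Successors: activities 3 through 6 with durations [9, 4, 9, 6]
Sum of successor durations = 28
LF = 44 - 28 = 16

16


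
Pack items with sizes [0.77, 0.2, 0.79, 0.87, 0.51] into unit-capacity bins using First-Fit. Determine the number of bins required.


Place items sequentially using First-Fit:
  Item 0.77 -> new Bin 1
  Item 0.2 -> Bin 1 (now 0.97)
  Item 0.79 -> new Bin 2
  Item 0.87 -> new Bin 3
  Item 0.51 -> new Bin 4
Total bins used = 4

4


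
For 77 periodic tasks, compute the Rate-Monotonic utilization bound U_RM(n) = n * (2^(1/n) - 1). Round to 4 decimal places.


Compute 2^(1/77) = 1.0090425505
Subtract 1: 1.0090425505 - 1 = 0.0090425505
Multiply by n: 77 * 0.0090425505 = 0.6962763885
Round to 4 dp: 0.6963

0.6963


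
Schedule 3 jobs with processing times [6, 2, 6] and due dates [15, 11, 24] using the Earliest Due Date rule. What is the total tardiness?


Sort by due date (EDD order): [(2, 11), (6, 15), (6, 24)]
Compute completion times and tardiness:
  Job 1: p=2, d=11, C=2, tardiness=max(0,2-11)=0
  Job 2: p=6, d=15, C=8, tardiness=max(0,8-15)=0
  Job 3: p=6, d=24, C=14, tardiness=max(0,14-24)=0
Total tardiness = 0

0


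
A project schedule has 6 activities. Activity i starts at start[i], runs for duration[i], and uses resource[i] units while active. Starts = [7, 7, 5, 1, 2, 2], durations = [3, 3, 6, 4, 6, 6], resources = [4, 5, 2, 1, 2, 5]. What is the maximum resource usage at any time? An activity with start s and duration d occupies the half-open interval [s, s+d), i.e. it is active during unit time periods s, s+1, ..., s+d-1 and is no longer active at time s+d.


Each activity i is active on [start_i, start_i + duration_i).
Compute total resource usage per time slot:
  t=0: active resources = [], total = 0
  t=1: active resources = [1], total = 1
  t=2: active resources = [1, 2, 5], total = 8
  t=3: active resources = [1, 2, 5], total = 8
  t=4: active resources = [1, 2, 5], total = 8
  t=5: active resources = [2, 2, 5], total = 9
  t=6: active resources = [2, 2, 5], total = 9
  t=7: active resources = [4, 5, 2, 2, 5], total = 18
  t=8: active resources = [4, 5, 2], total = 11
  t=9: active resources = [4, 5, 2], total = 11
  t=10: active resources = [2], total = 2
Peak resource demand = 18

18


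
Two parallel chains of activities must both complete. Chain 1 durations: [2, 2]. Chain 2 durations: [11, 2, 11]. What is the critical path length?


Path A total = 2 + 2 = 4
Path B total = 11 + 2 + 11 = 24
Critical path = longest path = max(4, 24) = 24

24


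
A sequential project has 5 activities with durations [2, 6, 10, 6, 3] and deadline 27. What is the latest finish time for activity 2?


LF(activity 2) = deadline - sum of successor durations
Successors: activities 3 through 5 with durations [10, 6, 3]
Sum of successor durations = 19
LF = 27 - 19 = 8

8


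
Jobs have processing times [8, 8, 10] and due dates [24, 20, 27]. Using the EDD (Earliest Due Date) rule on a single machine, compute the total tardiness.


Sort by due date (EDD order): [(8, 20), (8, 24), (10, 27)]
Compute completion times and tardiness:
  Job 1: p=8, d=20, C=8, tardiness=max(0,8-20)=0
  Job 2: p=8, d=24, C=16, tardiness=max(0,16-24)=0
  Job 3: p=10, d=27, C=26, tardiness=max(0,26-27)=0
Total tardiness = 0

0


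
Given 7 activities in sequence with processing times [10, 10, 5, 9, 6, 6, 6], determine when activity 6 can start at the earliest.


Activity 6 starts after activities 1 through 5 complete.
Predecessor durations: [10, 10, 5, 9, 6]
ES = 10 + 10 + 5 + 9 + 6 = 40

40


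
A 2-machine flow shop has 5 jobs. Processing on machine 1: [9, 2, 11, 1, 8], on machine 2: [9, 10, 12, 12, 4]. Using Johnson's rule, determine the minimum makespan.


Apply Johnson's rule:
  Group 1 (a <= b): [(4, 1, 12), (2, 2, 10), (1, 9, 9), (3, 11, 12)]
  Group 2 (a > b): [(5, 8, 4)]
Optimal job order: [4, 2, 1, 3, 5]
Schedule:
  Job 4: M1 done at 1, M2 done at 13
  Job 2: M1 done at 3, M2 done at 23
  Job 1: M1 done at 12, M2 done at 32
  Job 3: M1 done at 23, M2 done at 44
  Job 5: M1 done at 31, M2 done at 48
Makespan = 48

48


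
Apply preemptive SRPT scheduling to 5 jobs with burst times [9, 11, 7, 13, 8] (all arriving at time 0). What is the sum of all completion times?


Since all jobs arrive at t=0, SRPT equals SPT ordering.
SPT order: [7, 8, 9, 11, 13]
Completion times:
  Job 1: p=7, C=7
  Job 2: p=8, C=15
  Job 3: p=9, C=24
  Job 4: p=11, C=35
  Job 5: p=13, C=48
Total completion time = 7 + 15 + 24 + 35 + 48 = 129

129


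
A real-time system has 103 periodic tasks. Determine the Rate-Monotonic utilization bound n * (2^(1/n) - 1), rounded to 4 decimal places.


Compute 2^(1/103) = 1.0067522788
Subtract 1: 1.0067522788 - 1 = 0.0067522788
Multiply by n: 103 * 0.0067522788 = 0.6954847164
Round to 4 dp: 0.6955

0.6955


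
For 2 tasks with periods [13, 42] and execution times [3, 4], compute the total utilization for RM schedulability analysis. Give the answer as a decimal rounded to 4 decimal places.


Compute individual utilizations (exact fractions):
  Task 1: C/T = 3/13 (approx. 0.2308)
  Task 2: C/T = 4/42 = 2/21 (approx. 0.0952)
Total utilization U = 3/13 + 2/21 = 89/273
Rounded to 4 decimal places: U = 0.3260
RM (Liu & Layland) bound for 2 tasks = 0.828427; compare with U = 89/273 (approx. 0.326007)
U <= bound, so schedulable by RM sufficient condition.

0.3260


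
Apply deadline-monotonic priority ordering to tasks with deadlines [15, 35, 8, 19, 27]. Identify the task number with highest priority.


Sort tasks by relative deadline (ascending):
  Task 3: deadline = 8
  Task 1: deadline = 15
  Task 4: deadline = 19
  Task 5: deadline = 27
  Task 2: deadline = 35
Priority order (highest first): [3, 1, 4, 5, 2]
Highest priority task = 3

3


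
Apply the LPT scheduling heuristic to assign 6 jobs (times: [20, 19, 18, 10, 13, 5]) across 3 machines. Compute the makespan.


Sort jobs in decreasing order (LPT): [20, 19, 18, 13, 10, 5]
Assign each job to the least loaded machine:
  Machine 1: jobs [20, 5], load = 25
  Machine 2: jobs [19, 10], load = 29
  Machine 3: jobs [18, 13], load = 31
Makespan = max load = 31

31


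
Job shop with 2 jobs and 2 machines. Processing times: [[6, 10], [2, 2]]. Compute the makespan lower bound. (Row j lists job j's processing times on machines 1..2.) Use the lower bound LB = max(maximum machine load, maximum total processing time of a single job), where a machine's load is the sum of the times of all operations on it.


Machine loads:
  Machine 1: 6 + 2 = 8
  Machine 2: 10 + 2 = 12
Max machine load = 12
Job totals:
  Job 1: 16
  Job 2: 4
Max job total = 16
Lower bound = max(12, 16) = 16

16


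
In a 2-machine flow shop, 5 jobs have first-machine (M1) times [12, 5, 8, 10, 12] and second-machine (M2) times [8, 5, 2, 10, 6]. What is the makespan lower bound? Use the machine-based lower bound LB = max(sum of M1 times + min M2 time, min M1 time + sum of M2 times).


LB1 = sum(M1 times) + min(M2 times) = 47 + 2 = 49
LB2 = min(M1 times) + sum(M2 times) = 5 + 31 = 36
Lower bound = max(LB1, LB2) = max(49, 36) = 49

49


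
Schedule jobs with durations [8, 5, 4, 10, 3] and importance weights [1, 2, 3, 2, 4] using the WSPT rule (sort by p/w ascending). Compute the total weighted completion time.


Compute p/w ratios and sort ascending (WSPT): [(3, 4), (4, 3), (5, 2), (10, 2), (8, 1)]
Compute weighted completion times:
  Job (p=3,w=4): C=3, w*C=4*3=12
  Job (p=4,w=3): C=7, w*C=3*7=21
  Job (p=5,w=2): C=12, w*C=2*12=24
  Job (p=10,w=2): C=22, w*C=2*22=44
  Job (p=8,w=1): C=30, w*C=1*30=30
Total weighted completion time = 131

131


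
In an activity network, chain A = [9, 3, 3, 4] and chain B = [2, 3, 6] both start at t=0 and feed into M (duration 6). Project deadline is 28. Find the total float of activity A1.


Forward pass: ES(A1) = sum of predecessors on chain A = 0
EF = ES + duration = 0 + 9 = 9
Backward pass: LF(M) = deadline = 28; LS(M) = 28 - 6 = 22
LF(A1) = LS(M) - sum(successors on chain A) = 22 - 10 = 12
LS = LF - duration = 12 - 9 = 3
Total float = LS - ES = 3 - 0 = 3

3


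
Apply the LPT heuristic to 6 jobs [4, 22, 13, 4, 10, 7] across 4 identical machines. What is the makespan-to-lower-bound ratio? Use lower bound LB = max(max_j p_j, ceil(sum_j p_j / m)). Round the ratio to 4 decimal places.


LPT order: [22, 13, 10, 7, 4, 4]
Machine loads after assignment: [22, 13, 14, 11]
LPT makespan = 22
Lower bound = max(max_job, ceil(total/4)) = max(22, 15) = 22
Ratio = 22 / 22 = 1.0

1.0


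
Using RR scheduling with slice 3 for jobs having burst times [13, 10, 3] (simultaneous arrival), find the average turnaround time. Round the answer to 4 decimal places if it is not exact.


Time quantum = 3
Execution trace:
  J1 runs 3 units, time = 3
  J2 runs 3 units, time = 6
  J3 runs 3 units, time = 9
  J1 runs 3 units, time = 12
  J2 runs 3 units, time = 15
  J1 runs 3 units, time = 18
  J2 runs 3 units, time = 21
  J1 runs 3 units, time = 24
  J2 runs 1 units, time = 25
  J1 runs 1 units, time = 26
Finish times: [26, 25, 9]
Average turnaround = 60/3 = 20.0

20.0


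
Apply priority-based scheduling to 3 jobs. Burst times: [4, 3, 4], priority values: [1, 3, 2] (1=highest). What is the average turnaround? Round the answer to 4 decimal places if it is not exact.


Sort by priority (ascending = highest first):
Order: [(1, 4), (2, 4), (3, 3)]
Completion times:
  Priority 1, burst=4, C=4
  Priority 2, burst=4, C=8
  Priority 3, burst=3, C=11
Average turnaround = 23/3 = 7.6667

7.6667


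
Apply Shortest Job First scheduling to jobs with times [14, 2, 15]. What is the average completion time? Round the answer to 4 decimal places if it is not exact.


SJF order (ascending): [2, 14, 15]
Completion times:
  Job 1: burst=2, C=2
  Job 2: burst=14, C=16
  Job 3: burst=15, C=31
Average completion = 49/3 = 16.3333

16.3333


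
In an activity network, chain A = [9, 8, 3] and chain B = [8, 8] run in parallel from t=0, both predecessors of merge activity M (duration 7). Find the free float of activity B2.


ES(B2) = sum of predecessors on chain B = 8
EF(B2) = ES + duration = 8 + 8 = 16
Successor of B2 is M. ES(M) = max(sum(A), sum(B)) = max(20, 16) = 20
Free float = ES(successor) - EF(current) = 20 - 16 = 4

4


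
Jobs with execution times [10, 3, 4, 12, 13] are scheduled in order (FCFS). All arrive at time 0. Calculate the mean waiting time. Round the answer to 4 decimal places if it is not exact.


FCFS order (as given): [10, 3, 4, 12, 13]
Waiting times:
  Job 1: wait = 0
  Job 2: wait = 10
  Job 3: wait = 13
  Job 4: wait = 17
  Job 5: wait = 29
Sum of waiting times = 69
Average waiting time = 69/5 = 13.8

13.8


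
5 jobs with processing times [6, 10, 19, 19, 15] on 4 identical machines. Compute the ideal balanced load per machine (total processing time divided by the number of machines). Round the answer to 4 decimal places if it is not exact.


Total processing time = 6 + 10 + 19 + 19 + 15 = 69
Number of machines = 4
Ideal balanced load = 69 / 4 = 17.25

17.25


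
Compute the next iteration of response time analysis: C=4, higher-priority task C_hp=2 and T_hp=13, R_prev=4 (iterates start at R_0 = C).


R_next = C + ceil(R_prev / T_hp) * C_hp
ceil(4 / 13) = ceil(0.3077) = 1
Interference = 1 * 2 = 2
R_next = 4 + 2 = 6

6


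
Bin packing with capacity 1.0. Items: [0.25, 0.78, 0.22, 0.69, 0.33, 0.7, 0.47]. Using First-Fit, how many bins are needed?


Place items sequentially using First-Fit:
  Item 0.25 -> new Bin 1
  Item 0.78 -> new Bin 2
  Item 0.22 -> Bin 1 (now 0.47)
  Item 0.69 -> new Bin 3
  Item 0.33 -> Bin 1 (now 0.8)
  Item 0.7 -> new Bin 4
  Item 0.47 -> new Bin 5
Total bins used = 5

5


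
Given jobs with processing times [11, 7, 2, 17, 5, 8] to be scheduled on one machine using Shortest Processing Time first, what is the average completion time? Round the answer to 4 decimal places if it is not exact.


Sort jobs by processing time (SPT order): [2, 5, 7, 8, 11, 17]
Compute completion times sequentially:
  Job 1: processing = 2, completes at 2
  Job 2: processing = 5, completes at 7
  Job 3: processing = 7, completes at 14
  Job 4: processing = 8, completes at 22
  Job 5: processing = 11, completes at 33
  Job 6: processing = 17, completes at 50
Sum of completion times = 128
Average completion time = 128/6 = 21.3333

21.3333


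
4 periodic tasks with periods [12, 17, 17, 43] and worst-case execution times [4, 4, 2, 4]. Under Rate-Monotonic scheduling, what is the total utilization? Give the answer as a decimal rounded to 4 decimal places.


Compute individual utilizations (exact fractions):
  Task 1: C/T = 4/12 = 1/3 (approx. 0.3333)
  Task 2: C/T = 4/17 (approx. 0.2353)
  Task 3: C/T = 2/17 (approx. 0.1176)
  Task 4: C/T = 4/43 (approx. 0.093)
Total utilization U = 1/3 + 4/17 + 2/17 + 4/43 = 1709/2193
Rounded to 4 decimal places: U = 0.7793
RM (Liu & Layland) bound for 4 tasks = 0.756828; compare with U = 1709/2193 (approx. 0.779298)
bound < U <= 1, so the RM sufficient condition is not met (inconclusive; an exact test such as response-time analysis is needed).

0.7793


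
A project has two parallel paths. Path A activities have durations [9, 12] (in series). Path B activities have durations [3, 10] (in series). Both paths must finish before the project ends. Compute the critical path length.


Path A total = 9 + 12 = 21
Path B total = 3 + 10 = 13
Critical path = longest path = max(21, 13) = 21

21


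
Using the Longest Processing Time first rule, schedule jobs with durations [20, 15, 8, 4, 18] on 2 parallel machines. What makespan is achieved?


Sort jobs in decreasing order (LPT): [20, 18, 15, 8, 4]
Assign each job to the least loaded machine:
  Machine 1: jobs [20, 8, 4], load = 32
  Machine 2: jobs [18, 15], load = 33
Makespan = max load = 33

33


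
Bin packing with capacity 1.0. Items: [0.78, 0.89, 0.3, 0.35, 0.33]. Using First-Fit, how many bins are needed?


Place items sequentially using First-Fit:
  Item 0.78 -> new Bin 1
  Item 0.89 -> new Bin 2
  Item 0.3 -> new Bin 3
  Item 0.35 -> Bin 3 (now 0.65)
  Item 0.33 -> Bin 3 (now 0.98)
Total bins used = 3

3


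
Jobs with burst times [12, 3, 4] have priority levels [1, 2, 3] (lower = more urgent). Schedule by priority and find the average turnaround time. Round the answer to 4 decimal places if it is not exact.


Sort by priority (ascending = highest first):
Order: [(1, 12), (2, 3), (3, 4)]
Completion times:
  Priority 1, burst=12, C=12
  Priority 2, burst=3, C=15
  Priority 3, burst=4, C=19
Average turnaround = 46/3 = 15.3333

15.3333


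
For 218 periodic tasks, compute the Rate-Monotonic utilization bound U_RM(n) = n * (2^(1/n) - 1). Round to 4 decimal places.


Compute 2^(1/218) = 1.0031846344
Subtract 1: 1.0031846344 - 1 = 0.0031846344
Multiply by n: 218 * 0.0031846344 = 0.6942502992
Round to 4 dp: 0.6943

0.6943


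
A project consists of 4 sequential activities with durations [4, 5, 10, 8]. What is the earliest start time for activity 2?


Activity 2 starts after activities 1 through 1 complete.
Predecessor durations: [4]
ES = 4 = 4

4


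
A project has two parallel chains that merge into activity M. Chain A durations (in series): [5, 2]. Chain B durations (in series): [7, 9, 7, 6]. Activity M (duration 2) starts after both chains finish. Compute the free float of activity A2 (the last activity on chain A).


ES(A2) = sum of predecessors on chain A = 5
EF(A2) = ES + duration = 5 + 2 = 7
Successor of A2 is M. ES(M) = max(sum(A), sum(B)) = max(7, 29) = 29
Free float = ES(successor) - EF(current) = 29 - 7 = 22

22


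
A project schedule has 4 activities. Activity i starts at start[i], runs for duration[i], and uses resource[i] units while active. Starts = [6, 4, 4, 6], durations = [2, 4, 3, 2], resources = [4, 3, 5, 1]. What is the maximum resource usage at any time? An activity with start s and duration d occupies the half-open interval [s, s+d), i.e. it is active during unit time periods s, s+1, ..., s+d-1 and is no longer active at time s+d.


Each activity i is active on [start_i, start_i + duration_i).
Compute total resource usage per time slot:
  t=0: active resources = [], total = 0
  t=1: active resources = [], total = 0
  t=2: active resources = [], total = 0
  t=3: active resources = [], total = 0
  t=4: active resources = [3, 5], total = 8
  t=5: active resources = [3, 5], total = 8
  t=6: active resources = [4, 3, 5, 1], total = 13
  t=7: active resources = [4, 3, 1], total = 8
Peak resource demand = 13

13


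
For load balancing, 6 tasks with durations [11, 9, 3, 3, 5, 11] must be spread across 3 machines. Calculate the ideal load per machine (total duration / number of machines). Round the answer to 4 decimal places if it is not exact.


Total processing time = 11 + 9 + 3 + 3 + 5 + 11 = 42
Number of machines = 3
Ideal balanced load = 42 / 3 = 14.0

14.0


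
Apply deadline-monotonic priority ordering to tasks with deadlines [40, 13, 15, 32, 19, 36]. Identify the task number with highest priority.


Sort tasks by relative deadline (ascending):
  Task 2: deadline = 13
  Task 3: deadline = 15
  Task 5: deadline = 19
  Task 4: deadline = 32
  Task 6: deadline = 36
  Task 1: deadline = 40
Priority order (highest first): [2, 3, 5, 4, 6, 1]
Highest priority task = 2

2


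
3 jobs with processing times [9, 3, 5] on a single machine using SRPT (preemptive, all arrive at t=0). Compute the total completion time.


Since all jobs arrive at t=0, SRPT equals SPT ordering.
SPT order: [3, 5, 9]
Completion times:
  Job 1: p=3, C=3
  Job 2: p=5, C=8
  Job 3: p=9, C=17
Total completion time = 3 + 8 + 17 = 28

28


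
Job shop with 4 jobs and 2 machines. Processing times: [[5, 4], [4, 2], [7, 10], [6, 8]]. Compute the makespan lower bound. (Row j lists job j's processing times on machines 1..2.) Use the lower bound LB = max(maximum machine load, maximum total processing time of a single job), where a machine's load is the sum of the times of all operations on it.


Machine loads:
  Machine 1: 5 + 4 + 7 + 6 = 22
  Machine 2: 4 + 2 + 10 + 8 = 24
Max machine load = 24
Job totals:
  Job 1: 9
  Job 2: 6
  Job 3: 17
  Job 4: 14
Max job total = 17
Lower bound = max(24, 17) = 24

24
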